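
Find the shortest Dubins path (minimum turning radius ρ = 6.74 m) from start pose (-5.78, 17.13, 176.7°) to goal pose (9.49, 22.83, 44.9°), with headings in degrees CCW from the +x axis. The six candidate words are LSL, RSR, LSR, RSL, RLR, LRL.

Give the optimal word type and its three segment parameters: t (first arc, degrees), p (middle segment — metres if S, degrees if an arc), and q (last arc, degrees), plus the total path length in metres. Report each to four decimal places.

LRL: t = 11.8795°, p = 261.8783°, q = 118.1989°, L = 46.1079 m

Let ψ = atan2(Δy, Δx) = atan2(5.70, 15.27) = 20.4696° be the start→goal bearing.
Normalize: d = |goal − start| / ρ = 16.299169/6.74 = 2.418274, α = (θ_start − ψ) mod 360° = 156.2304° = 2.726734 rad, β = (θ_goal − ψ) mod 360° = 24.4304° = 0.426390 rad.
Common terms: sin α = 0.403060, cos α = -0.915173, sin β = 0.413587, cos β = 0.910465, cos(α−β) = -0.666532, d² = 5.848051. Work in radians in the unit-radius frame; every candidate has L = ρ·(t + p + q).
LSL: p² = 2 + d² − 2cos(α−β) + 2d(sin α − sin β) = 9.130204; p = √p² = 3.021623; φ = atan2(cos β − cos α, d + sin α − sin β) = 0.648751 rad; t = (φ − α) mod 2π = 4.205202 rad, q = (β − φ) mod 2π = 6.060825 rad → L = 6.74·(4.205202 + 3.021623 + 6.060825) = 6.74·13.287649 = 89.558757 m
RSR: p² = 2 + d² − 2cos(α−β) + 2d(sin β − sin α) = 9.232027; p = √p² = 3.038425; φ = atan2(cos α − cos β, d − sin α + sin β) = -0.644564 rad; t = (α − φ) mod 2π = 3.371298 rad, q = (φ − β) mod 2π = 5.212231 rad → L = 6.74·(3.371298 + 3.038425 + 5.212231) = 6.74·11.621954 = 78.331972 m
LSR: p² = d² − 2 + 2cos(α−β) + 2d(sin α + sin β) = 6.464740; p = √p² = 2.542585; φ = atan2(−cos α − cos β, d + sin α + sin β) − atan2(−2, p) = 0.667973 rad; t = (φ − α) mod 2π = 4.224424 rad, q = (φ − β) mod 2π = 0.241583 rad → L = 6.74·(4.224424 + 2.542585 + 0.241583) = 6.74·7.008592 = 47.237910 m
RSL: p² = d² − 2 + 2cos(α−β) − 2d(sin α + sin β) = -1.434769 < 0 → infeasible
RLR: c = (6 − d² + 2cos(α−β) + 2d(sin α − sin β))/8 = -0.154003; p = 2π − arccos c = 4.557770 rad; φ = atan2(cos α − cos β, d − sin α + sin β) = -0.644564 rad; t = (α − φ + p/2) mod 2π = 5.650183 rad, q = (α − β − t + p) mod 2π = 1.207931 rad → L = 6.74·(5.650183 + 4.557770 + 1.207931) = 6.74·11.415885 = 76.943062 m
LRL: c = (6 − d² + 2cos(α−β) − 2d(sin α − sin β))/8 = -0.141276; p = 2π − arccos c = 4.570639 rad; φ = atan2(cos β − cos α, d + sin α − sin β) = 0.648751 rad; t = (φ − α + p/2) mod 2π = 0.207336 rad, q = (β − α − t + p) mod 2π = 2.062959 rad → L = 6.74·(0.207336 + 4.570639 + 2.062959) = 6.74·6.840935 = 46.107899 m
Shortest: LRL with L = 46.107899 m ≈ 46.1079 m
Convert LRL to answer units (arcs ×180/π): t = 0.207336·180/π = 11.8795°, p = 4.570639·180/π = 261.8783°, q = 2.062959·180/π = 118.1989°, L = 46.1079 m.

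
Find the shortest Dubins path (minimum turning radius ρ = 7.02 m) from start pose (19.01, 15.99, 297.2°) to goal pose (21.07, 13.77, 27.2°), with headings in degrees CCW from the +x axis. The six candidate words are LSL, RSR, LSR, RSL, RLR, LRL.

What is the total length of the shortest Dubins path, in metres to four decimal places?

47.6078 m

Let ψ = atan2(Δy, Δx) = atan2(-2.22, 2.06) = -47.1409° be the start→goal bearing.
Normalize: d = |goal − start| / ρ = 3.028531/7.02 = 0.431415, α = (θ_start − ψ) mod 360° = 344.3409° = 6.009882 rad, β = (θ_goal − ψ) mod 360° = 74.3409° = 1.297493 rad.
Common terms: sin α = -0.269913, cos α = 0.962885, sin β = 0.962885, cos β = 0.269913, cos(α−β) = -0.000000, d² = 0.186119. Work in radians in the unit-radius frame; every candidate has L = ρ·(t + p + q).
LSL: p² = 2 + d² − 2cos(α−β) + 2d(sin α − sin β) = 1.122424; p = √p² = 1.059445; φ = atan2(cos β − cos α, d + sin α − sin β) = -2.428615 rad; t = (φ − α) mod 2π = 4.127873 rad, q = (β − φ) mod 2π = 3.726109 rad → L = 7.02·(4.127873 + 1.059445 + 3.726109) = 7.02·8.913427 = 62.572258 m
RSR: p² = 2 + d² − 2cos(α−β) + 2d(sin β − sin α) = 3.249813; p = √p² = 1.802724; φ = atan2(cos α − cos β, d − sin α + sin β) = 0.394561 rad; t = (α − φ) mod 2π = 5.615322 rad, q = (φ − β) mod 2π = 5.380252 rad → L = 7.02·(5.615322 + 1.802724 + 5.380252) = 7.02·12.798298 = 89.844052 m
LSR: p² = d² − 2 + 2cos(α−β) + 2d(sin α + sin β) = -1.215965 < 0 → infeasible
RSL: p² = d² − 2 + 2cos(α−β) − 2d(sin α + sin β) = -2.411798 < 0 → infeasible
RLR: c = (6 − d² + 2cos(α−β) + 2d(sin α − sin β))/8 = 0.593773; p = 2π − arccos c = 5.348129 rad; φ = atan2(cos α − cos β, d − sin α + sin β) = 0.394561 rad; t = (α − φ + p/2) mod 2π = 2.006201 rad, q = (α − β − t + p) mod 2π = 1.771132 rad → L = 7.02·(2.006201 + 5.348129 + 1.771132) = 7.02·9.125462 = 64.060746 m
LRL: c = (6 − d² + 2cos(α−β) − 2d(sin α − sin β))/8 = 0.859697; p = 2π − arccos c = 5.747065 rad; φ = atan2(cos β − cos α, d + sin α − sin β) = -2.428615 rad; t = (φ − α + p/2) mod 2π = 0.718220 rad, q = (β − α − t + p) mod 2π = 0.316456 rad → L = 7.02·(0.718220 + 5.747065 + 0.316456) = 7.02·6.781741 = 47.607823 m
Shortest: LRL with L = 47.607823 m ≈ 47.6078 m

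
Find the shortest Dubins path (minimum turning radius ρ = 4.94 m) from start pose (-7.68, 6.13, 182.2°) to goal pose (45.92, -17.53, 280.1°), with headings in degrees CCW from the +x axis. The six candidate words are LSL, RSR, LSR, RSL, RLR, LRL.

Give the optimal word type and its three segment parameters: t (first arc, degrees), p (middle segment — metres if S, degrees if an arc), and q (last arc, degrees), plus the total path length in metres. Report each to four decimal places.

LSR: t = 166.7032°, p = 51.4097 m, q = 68.8032°, L = 71.7149 m

Let ψ = atan2(Δy, Δx) = atan2(-23.66, 53.60) = -23.8175° be the start→goal bearing.
Normalize: d = |goal − start| / ρ = 58.589723/4.94 = 11.860268, α = (θ_start − ψ) mod 360° = 206.0175° = 3.595684 rad, β = (θ_goal − ψ) mod 360° = 303.9175° = 5.304361 rad.
Common terms: sin α = -0.438646, cos α = -0.898660, sin β = -0.829842, cos β = 0.557999, cos(α−β) = -0.137445, d² = 140.665951. Work in radians in the unit-radius frame; every candidate has L = ρ·(t + p + q).
LSL: p² = 2 + d² − 2cos(α−β) + 2d(sin α − sin β) = 152.220211; p = √p² = 12.337756; φ = atan2(cos β − cos α, d + sin α − sin β) = 0.118341 rad; t = (φ − α) mod 2π = 2.805842 rad, q = (β − φ) mod 2π = 5.186020 rad → L = 4.94·(2.805842 + 12.337756 + 5.186020) = 4.94·20.329618 = 100.428314 m
RSR: p² = 2 + d² − 2cos(α−β) + 2d(sin β − sin α) = 133.661469; p = √p² = 11.561205; φ = atan2(cos α − cos β, d − sin α + sin β) = -0.126331 rad; t = (α − φ) mod 2π = 3.722015 rad, q = (φ − β) mod 2π = 0.852493 rad → L = 4.94·(3.722015 + 11.561205 + 0.852493) = 4.94·16.135713 = 79.710424 m
LSR: p² = d² − 2 + 2cos(α−β) + 2d(sin α + sin β) = 108.301855; p = √p² = 10.406818; φ = atan2(−cos α − cos β, d + sin α + sin β) − atan2(−2, p) = 0.222018 rad; t = (φ − α) mod 2π = 2.909520 rad, q = (φ − β) mod 2π = 1.200842 rad → L = 4.94·(2.909520 + 10.406818 + 1.200842) = 4.94·14.517180 = 71.714868 m
RSL: p² = d² − 2 + 2cos(α−β) − 2d(sin α + sin β) = 168.480269; p = √p² = 12.979995; φ = atan2(cos α + cos β, d − sin α − sin β) − atan2(2, p) = -0.178823 rad; t = (α − φ) mod 2π = 3.774507 rad, q = (β − φ) mod 2π = 5.483184 rad → L = 4.94·(3.774507 + 12.979995 + 5.483184) = 4.94·22.237686 = 109.854169 m
RLR: c = (6 − d² + 2cos(α−β) + 2d(sin α − sin β))/8 = -15.707684, |c| > 1 → infeasible
LRL: c = (6 − d² + 2cos(α−β) − 2d(sin α − sin β))/8 = -18.027526, |c| > 1 → infeasible
Shortest: LSR with L = 71.714868 m ≈ 71.7149 m
Convert LSR to answer units (arcs ×180/π): t = 2.909520·180/π = 166.7032°, p = ρ·p = 4.94·10.406818 = 51.4097 m, q = 1.200842·180/π = 68.8032°, L = 71.7149 m.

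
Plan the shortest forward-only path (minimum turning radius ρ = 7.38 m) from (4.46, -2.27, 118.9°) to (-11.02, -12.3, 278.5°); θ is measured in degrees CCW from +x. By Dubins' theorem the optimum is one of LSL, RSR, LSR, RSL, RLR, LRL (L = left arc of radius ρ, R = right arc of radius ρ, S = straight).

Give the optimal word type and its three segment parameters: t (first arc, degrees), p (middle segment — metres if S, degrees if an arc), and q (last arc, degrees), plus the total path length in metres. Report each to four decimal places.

LSL: t = 133.3464°, p = 5.6412 m, q = 26.2536°, L = 26.1985 m

Let ψ = atan2(Δy, Δx) = atan2(-10.03, -15.48) = -147.0595° be the start→goal bearing.
Normalize: d = |goal − start| / ρ = 18.445360/7.38 = 2.499371, α = (θ_start − ψ) mod 360° = 265.9595° = 4.641868 rad, β = (θ_goal − ψ) mod 360° = 65.5595° = 1.144229 rad.
Common terms: sin α = -0.997514, cos α = -0.070462, sin β = 0.910391, cos β = 0.413748, cos(α−β) = -0.937282, d² = 6.246857. Work in radians in the unit-radius frame; every candidate has L = ρ·(t + p + q).
LSL: p² = 2 + d² − 2cos(α−β) + 2d(sin α − sin β) = 0.584291; p = √p² = 0.764390; φ = atan2(cos β − cos α, d + sin α − sin β) = 0.686017 rad; t = (φ − α) mod 2π = 2.327334 rad, q = (β − φ) mod 2π = 0.458211 rad → L = 7.38·(2.327334 + 0.764390 + 0.458211) = 7.38·3.549935 = 26.198520 m
RSR: p² = 2 + d² − 2cos(α−β) + 2d(sin β − sin α) = 19.658550; p = √p² = 4.433796; φ = atan2(cos α − cos β, d − sin α + sin β) = -0.109427 rad; t = (α − φ) mod 2π = 4.751296 rad, q = (φ − β) mod 2π = 5.029529 rad → L = 7.38·(4.751296 + 4.433796 + 5.029529) = 7.38·14.214621 = 104.903906 m
LSR: p² = d² − 2 + 2cos(α−β) + 2d(sin α + sin β) = 1.936786; p = √p² = 1.391685; φ = atan2(−cos α − cos β, d + sin α + sin β) − atan2(−2, p) = 0.821506 rad; t = (φ − α) mod 2π = 2.462822 rad, q = (φ − β) mod 2π = 5.960462 rad → L = 7.38·(2.462822 + 1.391685 + 5.960462) = 7.38·9.814969 = 72.434474 m
RSL: p² = d² − 2 + 2cos(α−β) − 2d(sin α + sin β) = 2.807799; p = √p² = 1.675649; φ = atan2(cos α + cos β, d − sin α − sin β) − atan2(2, p) = -0.741462 rad; t = (α − φ) mod 2π = 5.383330 rad, q = (β − φ) mod 2π = 1.885691 rad → L = 7.38·(5.383330 + 1.675649 + 1.885691) = 7.38·8.944670 = 66.011664 m
RLR: c = (6 − d² + 2cos(α−β) + 2d(sin α − sin β))/8 = -1.457319, |c| > 1 → infeasible
LRL: c = (6 − d² + 2cos(α−β) − 2d(sin α − sin β))/8 = 0.926964; p = 2π − arccos c = 5.898625 rad; φ = atan2(cos β − cos α, d + sin α − sin β) = 0.686017 rad; t = (φ − α + p/2) mod 2π = 5.276647 rad, q = (β − α − t + p) mod 2π = 3.407524 rad → L = 7.38·(5.276647 + 5.898625 + 3.407524) = 7.38·14.582796 = 107.621035 m
Shortest: LSL with L = 26.198520 m ≈ 26.1985 m
Convert LSL to answer units (arcs ×180/π): t = 2.327334·180/π = 133.3464°, p = ρ·p = 7.38·0.764390 = 5.6412 m, q = 0.458211·180/π = 26.2536°, L = 26.1985 m.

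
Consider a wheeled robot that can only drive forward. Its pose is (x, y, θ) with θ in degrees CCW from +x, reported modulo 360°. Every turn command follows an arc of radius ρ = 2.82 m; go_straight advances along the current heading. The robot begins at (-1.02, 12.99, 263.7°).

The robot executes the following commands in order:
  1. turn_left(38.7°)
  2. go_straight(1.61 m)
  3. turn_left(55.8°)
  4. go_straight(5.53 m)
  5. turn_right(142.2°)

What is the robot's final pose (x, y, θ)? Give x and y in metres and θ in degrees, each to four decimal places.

set_pose: (x, y, θ) = (-1.0200, 12.9900, 263.7000°), ρ = 2.82
turn_left(38.7°): centre at ρ to the left, rotate +38.7° → (-0.5980, 11.1695, 302.4000°)
go_straight(1.61): x += 1.61·cos θ, y += 1.61·sin θ → (0.2646, 9.8101, 302.4000°)
turn_left(55.8°): centre at ρ to the left, rotate +55.8° → (2.5571, 8.5026, 358.2000°)
go_straight(5.53): x += 5.53·cos θ, y += 5.53·sin θ → (8.0843, 8.3289, 358.2000°)
turn_right(142.2°): centre at ρ to the right, rotate −142.2° → (9.6533, 3.2288, 216.0000°)

(9.6533, 3.2288, 216.0000°)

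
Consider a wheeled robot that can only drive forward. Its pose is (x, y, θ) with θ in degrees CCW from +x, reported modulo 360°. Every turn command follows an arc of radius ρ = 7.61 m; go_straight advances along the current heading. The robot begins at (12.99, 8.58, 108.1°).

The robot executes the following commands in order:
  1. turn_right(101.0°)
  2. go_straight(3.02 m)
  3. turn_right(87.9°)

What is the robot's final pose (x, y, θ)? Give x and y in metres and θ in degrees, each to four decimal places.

(30.7324, 12.5342, 279.2000°)

set_pose: (x, y, θ) = (12.9900, 8.5800, 108.1000°), ρ = 7.61
turn_right(101.0°): centre at ρ to the right, rotate −101.0° → (19.2828, 18.4959, 7.1000°)
go_straight(3.02): x += 3.02·cos θ, y += 3.02·sin θ → (22.2797, 18.8692, 7.1000°)
turn_right(87.9°): centre at ρ to the right, rotate −87.9° → (30.7324, 12.5342, -80.8000° ≡ 279.2000°)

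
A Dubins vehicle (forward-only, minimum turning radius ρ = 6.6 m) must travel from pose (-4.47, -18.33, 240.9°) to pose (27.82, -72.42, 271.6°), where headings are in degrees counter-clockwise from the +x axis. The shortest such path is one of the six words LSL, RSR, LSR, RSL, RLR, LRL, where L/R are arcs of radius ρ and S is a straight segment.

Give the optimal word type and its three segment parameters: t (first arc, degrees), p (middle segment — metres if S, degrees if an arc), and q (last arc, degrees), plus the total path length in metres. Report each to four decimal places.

LSR: t = 64.3506°, p = 53.2012 m, q = 33.6506°, L = 64.4902 m

Let ψ = atan2(Δy, Δx) = atan2(-54.09, 32.29) = -59.1641° be the start→goal bearing.
Normalize: d = |goal − start| / ρ = 62.995017/6.6 = 9.544700, α = (θ_start − ψ) mod 360° = 300.0641° = 5.237107 rad, β = (θ_goal − ψ) mod 360° = 330.7641° = 5.772923 rad.
Common terms: sin α = -0.865465, cos α = 0.500969, sin β = -0.488406, cos β = 0.872617, cos(α−β) = 0.859852, d² = 91.101290. Work in radians in the unit-radius frame; every candidate has L = ρ·(t + p + q).
LSL: p² = 2 + d² − 2cos(α−β) + 2d(sin α − sin β) = 84.183750; p = √p² = 9.175170; φ = atan2(cos β − cos α, d + sin α − sin β) = 0.040517 rad; t = (φ − α) mod 2π = 1.086595 rad, q = (β − φ) mod 2π = 5.732407 rad → L = 6.6·(1.086595 + 9.175170 + 5.732407) = 6.6·15.994172 = 105.561533 m
RSR: p² = 2 + d² − 2cos(α−β) + 2d(sin β − sin α) = 98.579421; p = √p² = 9.928717; φ = atan2(cos α − cos β, d − sin α + sin β) = -0.037440 rad; t = (α − φ) mod 2π = 5.274548 rad, q = (φ − β) mod 2π = 0.472822 rad → L = 6.6·(5.274548 + 9.928717 + 0.472822) = 6.6·15.676086 = 103.462169 m
LSR: p² = d² − 2 + 2cos(α−β) + 2d(sin α + sin β) = 64.976414; p = √p² = 8.060795; φ = atan2(−cos α − cos β, d + sin α + sin β) − atan2(−2, p) = 0.077051 rad; t = (φ − α) mod 2π = 1.123129 rad, q = (φ − β) mod 2π = 0.587313 rad → L = 6.6·(1.123129 + 8.060795 + 0.587313) = 6.6·9.771237 = 64.490166 m
RSL: p² = d² − 2 + 2cos(α−β) − 2d(sin α + sin β) = 116.665575; p = √p² = 10.801184; φ = atan2(cos α + cos β, d − sin α − sin β) − atan2(2, p) = -0.057719 rad; t = (α − φ) mod 2π = 5.294826 rad, q = (β − φ) mod 2π = 5.830642 rad → L = 6.6·(5.294826 + 10.801184 + 5.830642) = 6.6·21.926652 = 144.715904 m
RLR: c = (6 − d² + 2cos(α−β) + 2d(sin α − sin β))/8 = -11.322428, |c| > 1 → infeasible
LRL: c = (6 − d² + 2cos(α−β) − 2d(sin α − sin β))/8 = -9.522969, |c| > 1 → infeasible
Shortest: LSR with L = 64.490166 m ≈ 64.4902 m
Convert LSR to answer units (arcs ×180/π): t = 1.123129·180/π = 64.3506°, p = ρ·p = 6.6·8.060795 = 53.2012 m, q = 0.587313·180/π = 33.6506°, L = 64.4902 m.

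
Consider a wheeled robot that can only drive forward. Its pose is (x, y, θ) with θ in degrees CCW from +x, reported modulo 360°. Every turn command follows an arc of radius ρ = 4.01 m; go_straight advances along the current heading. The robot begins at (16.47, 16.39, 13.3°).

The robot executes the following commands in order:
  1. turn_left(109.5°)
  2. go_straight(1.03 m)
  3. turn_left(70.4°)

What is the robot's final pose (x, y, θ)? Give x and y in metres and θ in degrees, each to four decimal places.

set_pose: (x, y, θ) = (16.4700, 16.3900, 13.3000°), ρ = 4.01
turn_left(109.5°): centre at ρ to the left, rotate +109.5° → (18.9182, 22.4647, 122.8000°)
go_straight(1.03): x += 1.03·cos θ, y += 1.03·sin θ → (18.3602, 23.3305, 122.8000°)
turn_left(70.4°): centre at ρ to the left, rotate +70.4° → (14.0739, 25.0623, 193.2000°)

(14.0739, 25.0623, 193.2000°)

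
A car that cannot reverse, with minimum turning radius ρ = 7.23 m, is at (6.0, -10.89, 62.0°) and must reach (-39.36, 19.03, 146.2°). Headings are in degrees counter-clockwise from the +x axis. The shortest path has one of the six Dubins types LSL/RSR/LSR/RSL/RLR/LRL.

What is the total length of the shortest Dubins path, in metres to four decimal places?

Let ψ = atan2(Δy, Δx) = atan2(29.92, -45.36) = 146.5907° be the start→goal bearing.
Normalize: d = |goal − start| / ρ = 54.339084/7.23 = 7.515779, α = (θ_start − ψ) mod 360° = 275.4093° = 4.806799 rad, β = (θ_goal − ψ) mod 360° = 359.6093° = 6.276367 rad.
Common terms: sin α = -0.995547, cos α = 0.094270, sin β = -0.006819, cos β = 0.999977, cos(α−β) = 0.101056, d² = 56.486937. Work in radians in the unit-radius frame; every candidate has L = ρ·(t + p + q).
LSL: p² = 2 + d² − 2cos(α−β) + 2d(sin α − sin β) = 43.422700; p = √p² = 6.589590; φ = atan2(cos β − cos α, d + sin α − sin β) = 0.137882 rad; t = (φ − α) mod 2π = 1.614267 rad, q = (β − φ) mod 2π = 6.138485 rad → L = 7.23·(1.614267 + 6.589590 + 6.138485) = 7.23·14.342343 = 103.695139 m
RSR: p² = 2 + d² − 2cos(α−β) + 2d(sin β − sin α) = 73.146948; p = √p² = 8.552599; φ = atan2(cos α − cos β, d − sin α + sin β) = -0.106097 rad; t = (α − φ) mod 2π = 4.912897 rad, q = (φ − β) mod 2π = 6.183907 rad → L = 7.23·(4.912897 + 8.552599 + 6.183907) = 7.23·19.649402 = 142.065179 m
LSR: p² = d² − 2 + 2cos(α−β) + 2d(sin α + sin β) = 39.621939; p = √p² = 6.294596; φ = atan2(−cos α − cos β, d + sin α + sin β) − atan2(−2, p) = 0.141200 rad; t = (φ − α) mod 2π = 1.617586 rad, q = (φ − β) mod 2π = 0.148019 rad → L = 7.23·(1.617586 + 6.294596 + 0.148019) = 7.23·8.060201 = 58.275254 m
RSL: p² = d² − 2 + 2cos(α−β) − 2d(sin α + sin β) = 69.756160; p = √p² = 8.352015; φ = atan2(cos α + cos β, d − sin α − sin β) − atan2(2, p) = -0.107276 rad; t = (α − φ) mod 2π = 4.914076 rad, q = (β − φ) mod 2π = 0.100458 rad → L = 7.23·(4.914076 + 8.352015 + 0.100458) = 7.23·13.366549 = 96.640148 m
RLR: c = (6 − d² + 2cos(α−β) + 2d(sin α − sin β))/8 = -8.143369, |c| > 1 → infeasible
LRL: c = (6 − d² + 2cos(α−β) − 2d(sin α − sin β))/8 = -4.427838, |c| > 1 → infeasible
Shortest: LSR with L = 58.275254 m ≈ 58.2753 m

58.2753 m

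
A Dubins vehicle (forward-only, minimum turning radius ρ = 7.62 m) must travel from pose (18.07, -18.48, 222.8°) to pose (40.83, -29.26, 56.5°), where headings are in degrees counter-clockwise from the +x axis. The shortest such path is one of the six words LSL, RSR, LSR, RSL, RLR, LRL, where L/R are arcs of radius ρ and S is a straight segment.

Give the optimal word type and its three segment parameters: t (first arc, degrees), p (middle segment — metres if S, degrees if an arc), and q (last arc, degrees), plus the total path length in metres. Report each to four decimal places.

LSL: t = 132.1957°, p = 11.2714 m, q = 61.5043°, L = 37.0324 m

Let ψ = atan2(Δy, Δx) = atan2(-10.78, 22.76) = -25.3440° be the start→goal bearing.
Normalize: d = |goal − start| / ρ = 25.183844/7.62 = 3.304966, α = (θ_start − ψ) mod 360° = 248.1440° = 4.330930 rad, β = (θ_goal − ψ) mod 360° = 81.8440° = 1.428447 rad.
Common terms: sin α = -0.928122, cos α = -0.372275, sin β = 0.989885, cos β = 0.141869, cos(α−β) = -0.971549, d² = 10.922803. Work in radians in the unit-radius frame; every candidate has L = ρ·(t + p + q).
LSL: p² = 2 + d² − 2cos(α−β) + 2d(sin α − sin β) = 2.187997; p = √p² = 1.479188; φ = atan2(cos β − cos α, d + sin α − sin β) = 0.354994 rad; t = (φ − α) mod 2π = 2.307250 rad, q = (β − φ) mod 2π = 1.073453 rad → L = 7.62·(2.307250 + 1.479188 + 1.073453) = 7.62·4.859891 = 37.032368 m
RSR: p² = 2 + d² − 2cos(α−β) + 2d(sin β − sin α) = 27.543805; p = √p² = 5.248219; φ = atan2(cos α − cos β, d − sin α + sin β) = -0.098123 rad; t = (α − φ) mod 2π = 4.429053 rad, q = (φ − β) mod 2π = 4.756615 rad → L = 7.62·(4.429053 + 5.248219 + 4.756615) = 7.62·14.433887 = 109.986220 m
LSR: p² = d² − 2 + 2cos(α−β) + 2d(sin α + sin β) = 7.387954; p = √p² = 2.718079; φ = atan2(−cos α − cos β, d + sin α + sin β) − atan2(−2, p) = 0.702690 rad; t = (φ − α) mod 2π = 2.654945 rad, q = (φ − β) mod 2π = 5.557427 rad → L = 7.62·(2.654945 + 2.718079 + 5.557427) = 7.62·10.930451 = 83.290040 m
RSL: p² = d² − 2 + 2cos(α−β) − 2d(sin α + sin β) = 6.571455; p = √p² = 2.563485; φ = atan2(cos α + cos β, d − sin α − sin β) − atan2(2, p) = -0.733467 rad; t = (α − φ) mod 2π = 5.064397 rad, q = (β − φ) mod 2π = 2.161914 rad → L = 7.62·(5.064397 + 2.563485 + 2.161914) = 7.62·9.789796 = 74.598246 m
RLR: c = (6 − d² + 2cos(α−β) + 2d(sin α − sin β))/8 = -2.442976, |c| > 1 → infeasible
LRL: c = (6 − d² + 2cos(α−β) − 2d(sin α − sin β))/8 = 0.726500; p = 2π − arccos c = 5.525604 rad; φ = atan2(cos β − cos α, d + sin α − sin β) = 0.354994 rad; t = (φ − α + p/2) mod 2π = 5.070052 rad, q = (β − α − t + p) mod 2π = 3.836255 rad → L = 7.62·(5.070052 + 5.525604 + 3.836255) = 7.62·14.431911 = 109.971164 m
Shortest: LSL with L = 37.032368 m ≈ 37.0324 m
Convert LSL to answer units (arcs ×180/π): t = 2.307250·180/π = 132.1957°, p = ρ·p = 7.62·1.479188 = 11.2714 m, q = 1.073453·180/π = 61.5043°, L = 37.0324 m.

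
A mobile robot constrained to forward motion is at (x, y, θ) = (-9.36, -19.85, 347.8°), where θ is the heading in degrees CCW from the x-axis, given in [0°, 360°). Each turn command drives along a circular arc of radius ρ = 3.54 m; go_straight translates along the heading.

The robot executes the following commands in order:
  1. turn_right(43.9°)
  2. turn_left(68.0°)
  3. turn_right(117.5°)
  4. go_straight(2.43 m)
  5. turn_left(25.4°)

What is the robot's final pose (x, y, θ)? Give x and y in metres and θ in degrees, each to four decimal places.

(-0.0943, -31.1360, 279.8000°)

set_pose: (x, y, θ) = (-9.3600, -19.8500, 347.8000°), ρ = 3.54
turn_right(43.9°): centre at ρ to the right, rotate −43.9° → (-7.1698, -21.3356, 303.9000°)
turn_left(68.0°): centre at ρ to the left, rotate +68.0° → (-3.5016, -22.8251, 371.9000° ≡ 11.9000°)
turn_right(117.5°): centre at ρ to the right, rotate −117.5° → (0.6379, -27.2410, -105.6000° ≡ 254.4000°)
go_straight(2.43): x += 2.43·cos θ, y += 2.43·sin θ → (-0.0156, -29.5815, 254.4000°)
turn_left(25.4°): centre at ρ to the left, rotate +25.4° → (-0.0943, -31.1360, 279.8000°)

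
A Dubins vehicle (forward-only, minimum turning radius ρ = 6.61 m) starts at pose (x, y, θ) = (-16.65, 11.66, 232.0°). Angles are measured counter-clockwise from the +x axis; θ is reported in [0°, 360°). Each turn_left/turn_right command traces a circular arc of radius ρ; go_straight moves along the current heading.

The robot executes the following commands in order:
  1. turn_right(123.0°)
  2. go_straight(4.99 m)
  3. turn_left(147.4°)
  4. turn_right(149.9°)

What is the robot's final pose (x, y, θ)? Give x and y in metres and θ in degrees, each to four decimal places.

set_pose: (x, y, θ) = (-16.6500, 11.6600, 232.0000°), ρ = 6.61
turn_right(123.0°): centre at ρ to the right, rotate −123.0° → (-28.1086, 13.5775, 109.0000°)
go_straight(4.99): x += 4.99·cos θ, y += 4.99·sin θ → (-29.7332, 18.2957, 109.0000°)
turn_left(147.4°): centre at ρ to the left, rotate +147.4° → (-42.4078, 17.6979, 256.4000°)
turn_right(149.9°): centre at ρ to the right, rotate −149.9° → (-55.1702, 17.3749, 106.5000°)

(-55.1702, 17.3749, 106.5000°)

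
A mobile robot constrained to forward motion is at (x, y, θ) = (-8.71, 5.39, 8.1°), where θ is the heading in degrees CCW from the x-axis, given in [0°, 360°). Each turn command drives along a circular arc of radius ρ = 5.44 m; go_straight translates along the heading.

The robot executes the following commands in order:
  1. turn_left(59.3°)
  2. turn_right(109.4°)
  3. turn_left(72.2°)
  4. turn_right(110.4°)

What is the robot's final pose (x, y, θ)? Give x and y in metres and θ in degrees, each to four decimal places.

(18.6816, 6.2026, 279.8000°)

set_pose: (x, y, θ) = (-8.7100, 5.3900, 8.1000°), ρ = 5.44
turn_left(59.3°): centre at ρ to the left, rotate +59.3° → (-4.4542, 8.6852, 67.4000°)
turn_right(109.4°): centre at ρ to the right, rotate −109.4° → (4.2081, 10.6373, -42.0000° ≡ 318.0000°)
turn_left(72.2°): centre at ρ to the left, rotate +72.2° → (10.5846, 9.9784, 390.2000° ≡ 30.2000°)
turn_right(110.4°): centre at ρ to the right, rotate −110.4° → (18.6816, 6.2026, -80.2000° ≡ 279.8000°)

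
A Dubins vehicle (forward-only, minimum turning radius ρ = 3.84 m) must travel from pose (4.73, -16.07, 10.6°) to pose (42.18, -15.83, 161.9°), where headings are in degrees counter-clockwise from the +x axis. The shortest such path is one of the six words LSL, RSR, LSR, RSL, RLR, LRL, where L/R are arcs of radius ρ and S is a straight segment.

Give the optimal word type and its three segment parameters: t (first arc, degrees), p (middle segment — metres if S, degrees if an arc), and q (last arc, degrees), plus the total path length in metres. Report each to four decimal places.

RSL: t = 22.4879°, p = 34.7131 m, q = 173.7879°, L = 47.8676 m

Let ψ = atan2(Δy, Δx) = atan2(0.24, 37.45) = 0.3672° be the start→goal bearing.
Normalize: d = |goal − start| / ρ = 37.450769/3.84 = 9.752804, α = (θ_start − ψ) mod 360° = 10.2328° = 0.178596 rad, β = (θ_goal − ψ) mod 360° = 161.5328° = 2.819280 rad.
Common terms: sin α = 0.177649, cos α = 0.984094, sin β = 0.316761, cos β = -0.948505, cos(α−β) = -0.877146, d² = 95.117194. Work in radians in the unit-radius frame; every candidate has L = ρ·(t + p + q).
LSL: p² = 2 + d² − 2cos(α−β) + 2d(sin α − sin β) = 96.158006; p = √p² = 9.806019; φ = atan2(cos β − cos α, d + sin α − sin β) = -0.198382 rad; t = (φ − α) mod 2π = 5.906207 rad, q = (β − φ) mod 2π = 3.017661 rad → L = 3.84·(5.906207 + 9.806019 + 3.017661) = 3.84·18.729887 = 71.922767 m
RSR: p² = 2 + d² − 2cos(α−β) + 2d(sin β − sin α) = 101.584967; p = √p² = 10.078937; φ = atan2(cos α − cos β, d − sin α + sin β) = 0.192941 rad; t = (α − φ) mod 2π = 6.268841 rad, q = (φ − β) mod 2π = 3.656847 rad → L = 3.84·(6.268841 + 10.078937 + 3.656847) = 3.84·20.004624 = 76.817757 m
LSR: p² = d² − 2 + 2cos(α−β) + 2d(sin α + sin β) = 101.006667; p = √p² = 10.050207; φ = atan2(−cos α − cos β, d + sin α + sin β) − atan2(−2, p) = 0.192962 rad; t = (φ − α) mod 2π = 0.014365 rad, q = (φ − β) mod 2π = 3.656867 rad → L = 3.84·(0.014365 + 10.050207 + 3.656867) = 3.84·13.721440 = 52.690329 m
RSL: p² = d² − 2 + 2cos(α−β) − 2d(sin α + sin β) = 81.719137; p = √p² = 9.039864; φ = atan2(cos α + cos β, d − sin α − sin β) − atan2(2, p) = -0.213891 rad; t = (α − φ) mod 2π = 0.392487 rad, q = (β − φ) mod 2π = 3.033171 rad → L = 3.84·(0.392487 + 9.039864 + 3.033171) = 3.84·12.465522 = 47.867604 m
RLR: c = (6 − d² + 2cos(α−β) + 2d(sin α − sin β))/8 = -11.698121, |c| > 1 → infeasible
LRL: c = (6 − d² + 2cos(α−β) − 2d(sin α − sin β))/8 = -11.019751, |c| > 1 → infeasible
Shortest: RSL with L = 47.867604 m ≈ 47.8676 m
Convert RSL to answer units (arcs ×180/π): t = 0.392487·180/π = 22.4879°, p = ρ·p = 3.84·9.039864 = 34.7131 m, q = 3.033171·180/π = 173.7879°, L = 47.8676 m.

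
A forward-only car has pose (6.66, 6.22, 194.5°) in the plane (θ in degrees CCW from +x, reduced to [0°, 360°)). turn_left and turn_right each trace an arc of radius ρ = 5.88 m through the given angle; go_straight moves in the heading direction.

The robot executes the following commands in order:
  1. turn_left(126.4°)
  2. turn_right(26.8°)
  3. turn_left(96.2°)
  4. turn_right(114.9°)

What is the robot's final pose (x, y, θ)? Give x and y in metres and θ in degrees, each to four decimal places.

set_pose: (x, y, θ) = (6.6600, 6.2200, 194.5000°), ρ = 5.88
turn_left(126.4°): centre at ρ to the left, rotate +126.4° → (4.4239, -4.0359, 320.9000°)
turn_right(26.8°): centre at ρ to the right, rotate −26.8° → (6.0830, -6.1980, 294.1000°)
turn_left(96.2°): centre at ρ to the left, rotate +96.2° → (14.4170, -8.8738, 390.3000° ≡ 30.3000°)
turn_right(114.9°): centre at ρ to the right, rotate −114.9° → (23.2376, -13.3972, -84.6000° ≡ 275.4000°)

(23.2376, -13.3972, 275.4000°)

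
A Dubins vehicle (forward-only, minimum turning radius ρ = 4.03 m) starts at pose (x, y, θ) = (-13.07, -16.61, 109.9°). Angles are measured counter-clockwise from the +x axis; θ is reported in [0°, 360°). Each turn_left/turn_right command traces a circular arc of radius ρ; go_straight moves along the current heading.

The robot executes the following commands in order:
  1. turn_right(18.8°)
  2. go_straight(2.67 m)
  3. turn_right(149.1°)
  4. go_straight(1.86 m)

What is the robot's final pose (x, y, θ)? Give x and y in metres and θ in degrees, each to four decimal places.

set_pose: (x, y, θ) = (-13.0700, -16.6100, 109.9000°), ρ = 4.03
turn_right(18.8°): centre at ρ to the right, rotate −18.8° → (-13.3099, -15.3156, 91.1000°)
go_straight(2.67): x += 2.67·cos θ, y += 2.67·sin θ → (-13.3612, -12.6461, 91.1000°)
turn_right(149.1°): centre at ρ to the right, rotate −149.1° → (-5.9143, -10.4332, -58.0000° ≡ 302.0000°)
go_straight(1.86): x += 1.86·cos θ, y += 1.86·sin θ → (-4.9286, -12.0106, 302.0000°)

(-4.9286, -12.0106, 302.0000°)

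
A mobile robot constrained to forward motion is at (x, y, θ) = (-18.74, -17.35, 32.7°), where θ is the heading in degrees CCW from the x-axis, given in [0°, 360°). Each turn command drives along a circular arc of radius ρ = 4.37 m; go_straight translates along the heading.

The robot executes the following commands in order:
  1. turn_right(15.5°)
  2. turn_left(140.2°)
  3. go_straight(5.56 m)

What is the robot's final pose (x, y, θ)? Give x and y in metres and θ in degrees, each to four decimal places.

(-22.4173, -6.5072, 157.4000°)

set_pose: (x, y, θ) = (-18.7400, -17.3500, 32.7000°), ρ = 4.37
turn_right(15.5°): centre at ρ to the right, rotate −15.5° → (-17.6714, -16.8528, 17.2000°)
turn_left(140.2°): centre at ρ to the left, rotate +140.2° → (-17.2843, -8.6438, 157.4000°)
go_straight(5.56): x += 5.56·cos θ, y += 5.56·sin θ → (-22.4173, -6.5072, 157.4000°)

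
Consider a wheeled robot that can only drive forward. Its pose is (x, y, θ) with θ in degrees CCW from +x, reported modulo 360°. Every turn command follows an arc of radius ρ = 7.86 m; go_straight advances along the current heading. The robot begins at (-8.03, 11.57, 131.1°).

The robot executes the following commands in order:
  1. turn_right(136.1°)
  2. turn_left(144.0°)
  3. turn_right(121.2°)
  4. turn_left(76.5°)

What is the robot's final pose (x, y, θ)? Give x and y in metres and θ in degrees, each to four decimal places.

(12.6087, 59.8180, 94.3000°)

set_pose: (x, y, θ) = (-8.0300, 11.5700, 131.1000°), ρ = 7.86
turn_right(136.1°): centre at ρ to the right, rotate −136.1° → (-1.4219, 24.5671, -5.0000° ≡ 355.0000°)
turn_left(144.0°): centre at ρ to the left, rotate +144.0° → (4.4197, 38.3292, 499.0000° ≡ 139.0000°)
turn_right(121.2°): centre at ρ to the right, rotate −121.2° → (7.1736, 51.7449, 17.8000°)
turn_left(76.5°): centre at ρ to the left, rotate +76.5° → (12.6087, 59.8180, 94.3000°)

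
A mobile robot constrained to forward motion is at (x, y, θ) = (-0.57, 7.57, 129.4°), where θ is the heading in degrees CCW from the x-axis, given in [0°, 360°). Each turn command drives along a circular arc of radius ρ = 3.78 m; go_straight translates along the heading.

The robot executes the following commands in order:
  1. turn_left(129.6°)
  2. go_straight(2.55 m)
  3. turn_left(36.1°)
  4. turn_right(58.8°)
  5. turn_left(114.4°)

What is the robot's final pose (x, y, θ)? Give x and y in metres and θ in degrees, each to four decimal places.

set_pose: (x, y, θ) = (-0.5700, 7.5700, 129.4000°), ρ = 3.78
turn_left(129.6°): centre at ρ to the left, rotate +129.6° → (-7.2015, 5.8920, 259.0000°)
go_straight(2.55): x += 2.55·cos θ, y += 2.55·sin θ → (-7.6880, 3.3888, 259.0000°)
turn_left(36.1°): centre at ρ to the left, rotate +36.1° → (-7.4005, 1.0641, 295.1000°)
turn_right(58.8°): centre at ρ to the right, rotate −58.8° → (-7.6788, -2.6367, 236.3000°)
turn_left(114.4°): centre at ρ to the left, rotate +114.4° → (-5.1449, -8.4643, 350.7000°)

(-5.1449, -8.4643, 350.7000°)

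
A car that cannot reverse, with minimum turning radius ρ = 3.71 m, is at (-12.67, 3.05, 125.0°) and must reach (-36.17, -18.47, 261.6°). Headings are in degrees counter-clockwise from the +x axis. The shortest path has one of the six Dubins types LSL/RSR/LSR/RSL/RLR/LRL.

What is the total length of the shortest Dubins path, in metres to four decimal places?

34.9083 m

Let ψ = atan2(Δy, Δx) = atan2(-21.52, -23.50) = -137.5183° be the start→goal bearing.
Normalize: d = |goal − start| / ρ = 31.864720/3.71 = 8.588873, α = (θ_start − ψ) mod 360° = 262.5183° = 4.581808 rad, β = (θ_goal − ψ) mod 360° = 39.1183° = 0.682743 rad.
Common terms: sin α = -0.991486, cos α = -0.130210, sin β = 0.630923, cos β = 0.775845, cos(α−β) = -0.726575, d² = 73.768746. Work in radians in the unit-radius frame; every candidate has L = ρ·(t + p + q).
LSL: p² = 2 + d² − 2cos(α−β) + 2d(sin α − sin β) = 49.352553; p = √p² = 7.025137; φ = atan2(cos β − cos α, d + sin α − sin β) = 0.129334 rad; t = (φ − α) mod 2π = 1.830711 rad, q = (β − φ) mod 2π = 0.553409 rad → L = 3.71·(1.830711 + 7.025137 + 0.553409) = 3.71·9.409257 = 34.908343 m
RSR: p² = 2 + d² − 2cos(α−β) + 2d(sin β − sin α) = 105.091238; p = √p² = 10.251402; φ = atan2(cos α − cos β, d − sin α + sin β) = -0.088499 rad; t = (α − φ) mod 2π = 4.670307 rad, q = (φ − β) mod 2π = 5.511944 rad → L = 3.71·(4.670307 + 10.251402 + 5.511944) = 3.71·20.433653 = 75.808851 m
LSR: p² = d² − 2 + 2cos(α−β) + 2d(sin α + sin β) = 64.121934; p = √p² = 8.007617; φ = atan2(−cos α − cos β, d + sin α + sin β) − atan2(−2, p) = 0.166450 rad; t = (φ − α) mod 2π = 1.867827 rad, q = (φ − β) mod 2π = 5.766893 rad → L = 3.71·(1.867827 + 8.007617 + 5.766893) = 3.71·15.642337 = 58.033072 m
RSL: p² = d² − 2 + 2cos(α−β) − 2d(sin α + sin β) = 76.509260; p = √p² = 8.746957; φ = atan2(cos α + cos β, d − sin α − sin β) − atan2(2, p) = -0.152769 rad; t = (α − φ) mod 2π = 4.734577 rad, q = (β − φ) mod 2π = 0.835512 rad → L = 3.71·(4.734577 + 8.746957 + 0.835512) = 3.71·14.317046 = 53.116240 m
RLR: c = (6 − d² + 2cos(α−β) + 2d(sin α − sin β))/8 = -12.136405, |c| > 1 → infeasible
LRL: c = (6 − d² + 2cos(α−β) − 2d(sin α − sin β))/8 = -5.169069, |c| > 1 → infeasible
Shortest: LSL with L = 34.908343 m ≈ 34.9083 m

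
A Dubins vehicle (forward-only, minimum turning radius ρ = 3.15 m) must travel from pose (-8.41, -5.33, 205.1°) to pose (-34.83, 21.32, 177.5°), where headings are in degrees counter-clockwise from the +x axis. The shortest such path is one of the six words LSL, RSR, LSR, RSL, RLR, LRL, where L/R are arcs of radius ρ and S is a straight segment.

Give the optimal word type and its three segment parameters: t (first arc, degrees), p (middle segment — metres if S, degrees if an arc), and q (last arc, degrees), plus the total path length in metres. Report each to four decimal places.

RSL: t = 75.5535°, p = 31.9822 m, q = 47.9535°, L = 38.7723 m

Let ψ = atan2(Δy, Δx) = atan2(26.65, -26.42) = 134.7517° be the start→goal bearing.
Normalize: d = |goal − start| / ρ = 37.526509/3.15 = 11.913178, α = (θ_start − ψ) mod 360° = 70.3483° = 1.227810 rad, β = (θ_goal − ψ) mod 360° = 42.7483° = 0.746099 rad.
Common terms: sin α = 0.941754, cos α = 0.336301, sin β = 0.678779, cos β = 0.734343, cos(α−β) = 0.886204, d² = 141.923799. Work in radians in the unit-radius frame; every candidate has L = ρ·(t + p + q).
LSL: p² = 2 + d² − 2cos(α−β) + 2d(sin α − sin β) = 148.417136; p = √p² = 12.182657; φ = atan2(cos β − cos α, d + sin α − sin β) = 0.032679 rad; t = (φ − α) mod 2π = 5.088054 rad, q = (β − φ) mod 2π = 0.713420 rad → L = 3.15·(5.088054 + 12.182657 + 0.713420) = 3.15·17.984132 = 56.650015 m
RSR: p² = 2 + d² − 2cos(α−β) + 2d(sin β − sin α) = 135.885649; p = √p² = 11.657000; φ = atan2(cos α − cos β, d − sin α + sin β) = -0.034153 rad; t = (α − φ) mod 2π = 1.261962 rad, q = (φ − β) mod 2π = 5.502934 rad → L = 3.15·(1.261962 + 11.657000 + 5.502934) = 3.15·18.421896 = 58.028973 m
LSR: p² = d² − 2 + 2cos(α−β) + 2d(sin α + sin β) = 180.307615; p = √p² = 13.427867; φ = atan2(−cos α − cos β, d + sin α + sin β) − atan2(−2, p) = 0.068912 rad; t = (φ − α) mod 2π = 5.124288 rad, q = (φ − β) mod 2π = 5.605999 rad → L = 3.15·(5.124288 + 13.427867 + 5.605999) = 3.15·24.158153 = 76.098183 m
RSL: p² = d² − 2 + 2cos(α−β) − 2d(sin α + sin β) = 103.084798; p = √p² = 10.153068; φ = atan2(cos α + cos β, d − sin α − sin β) − atan2(2, p) = -0.090847 rad; t = (α − φ) mod 2π = 1.318657 rad, q = (β − φ) mod 2π = 0.836946 rad → L = 3.15·(1.318657 + 10.153068 + 0.836946) = 3.15·12.308671 = 38.772314 m
RLR: c = (6 − d² + 2cos(α−β) + 2d(sin α − sin β))/8 = -15.985706, |c| > 1 → infeasible
LRL: c = (6 − d² + 2cos(α−β) − 2d(sin α − sin β))/8 = -17.552142, |c| > 1 → infeasible
Shortest: RSL with L = 38.772314 m ≈ 38.7723 m
Convert RSL to answer units (arcs ×180/π): t = 1.318657·180/π = 75.5535°, p = ρ·p = 3.15·10.153068 = 31.9822 m, q = 0.836946·180/π = 47.9535°, L = 38.7723 m.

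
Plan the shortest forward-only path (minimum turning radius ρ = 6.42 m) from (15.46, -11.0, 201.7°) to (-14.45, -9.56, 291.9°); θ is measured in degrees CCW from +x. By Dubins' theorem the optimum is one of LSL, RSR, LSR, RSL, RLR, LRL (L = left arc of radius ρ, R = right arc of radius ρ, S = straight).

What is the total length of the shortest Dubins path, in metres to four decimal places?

Let ψ = atan2(Δy, Δx) = atan2(1.44, -29.91) = 177.2437° be the start→goal bearing.
Normalize: d = |goal − start| / ρ = 29.944644/6.42 = 4.664275, α = (θ_start − ψ) mod 360° = 24.4563° = 0.426844 rad, β = (θ_goal − ψ) mod 360° = 114.6563° = 2.001131 rad.
Common terms: sin α = 0.414000, cos α = 0.910277, sin β = 0.908826, cos β = -0.417175, cos(α−β) = -0.003491, d² = 21.755459. Work in radians in the unit-radius frame; every candidate has L = ρ·(t + p + q).
LSL: p² = 2 + d² − 2cos(α−β) + 2d(sin α − sin β) = 19.146427; p = √p² = 4.375663; φ = atan2(cos β − cos α, d + sin α − sin β) = -0.308229 rad; t = (φ − α) mod 2π = 5.548113 rad, q = (β − φ) mod 2π = 2.309360 rad → L = 6.42·(5.548113 + 4.375663 + 2.309360) = 6.42·12.233135 = 78.536729 m
RSR: p² = 2 + d² − 2cos(α−β) + 2d(sin β − sin α) = 28.378454; p = √p² = 5.327143; φ = atan2(cos α − cos β, d − sin α + sin β) = 0.251840 rad; t = (α − φ) mod 2π = 0.175004 rad, q = (φ − β) mod 2π = 4.533895 rad → L = 6.42·(0.175004 + 5.327143 + 4.533895) = 6.42·10.036041 = 64.431386 m
LSR: p² = d² − 2 + 2cos(α−β) + 2d(sin α + sin β) = 32.088526; p = √p² = 5.664674; φ = atan2(−cos α − cos β, d + sin α + sin β) − atan2(−2, p) = 0.257228 rad; t = (φ − α) mod 2π = 6.113569 rad, q = (φ − β) mod 2π = 4.539282 rad → L = 6.42·(6.113569 + 5.664674 + 4.539282) = 6.42·16.317525 = 104.758512 m
RSL: p² = d² − 2 + 2cos(α−β) − 2d(sin α + sin β) = 7.408429; p = √p² = 2.721843; φ = atan2(cos α + cos β, d − sin α − sin β) − atan2(2, p) = -0.487186 rad; t = (α − φ) mod 2π = 0.914029 rad, q = (β − φ) mod 2π = 2.488316 rad → L = 6.42·(0.914029 + 2.721843 + 2.488316) = 6.42·6.124188 = 39.317290 m
RLR: c = (6 − d² + 2cos(α−β) + 2d(sin α − sin β))/8 = -2.547307, |c| > 1 → infeasible
LRL: c = (6 − d² + 2cos(α−β) − 2d(sin α − sin β))/8 = -1.393303, |c| > 1 → infeasible
Shortest: RSL with L = 39.317290 m ≈ 39.3173 m

39.3173 m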